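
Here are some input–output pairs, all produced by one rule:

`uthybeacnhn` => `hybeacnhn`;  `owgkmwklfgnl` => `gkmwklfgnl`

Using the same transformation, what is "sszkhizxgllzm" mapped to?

zkhizxgllzm

Each output is the input with this applied: delete the first 2 characters.
"sszkhizxgllzm" → "zkhizxgllzm".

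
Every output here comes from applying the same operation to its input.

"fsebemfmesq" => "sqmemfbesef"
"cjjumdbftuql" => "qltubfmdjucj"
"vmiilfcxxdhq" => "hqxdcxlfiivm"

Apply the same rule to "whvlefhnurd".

The pattern: reverse the string, then swap each adjacent pair of characters (1↔2, 3↔4, ...).
For "whvlefhnurd", step one produces "drunhfelvhw"; step two turns that into "rdnufhlehvw".
(Check on "fsebemfmesq": → "qsemfmebesf" → "sqmemfbesef" ✓)

rdnufhlehvw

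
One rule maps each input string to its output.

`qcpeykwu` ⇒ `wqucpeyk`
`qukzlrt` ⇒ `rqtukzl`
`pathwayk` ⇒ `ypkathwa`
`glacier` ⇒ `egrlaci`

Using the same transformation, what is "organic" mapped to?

iocrgan

In each case the input is transformed by: swap the first and last characters, then move the last 2 characters to the front (rotate right by 2).
For "organic", step one produces "crganio"; step two turns that into "iocrgan".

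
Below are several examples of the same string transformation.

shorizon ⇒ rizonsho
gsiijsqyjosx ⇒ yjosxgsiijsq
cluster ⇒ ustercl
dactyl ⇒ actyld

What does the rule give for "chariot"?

ariotch

What's happening: move the last 2 characters to the front (rotate right by 2), then move the last 3 characters to the front (rotate right by 3).
For "chariot" the result is "ariotch".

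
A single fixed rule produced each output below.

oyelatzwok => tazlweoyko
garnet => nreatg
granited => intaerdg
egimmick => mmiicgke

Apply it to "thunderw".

In each case the input is transformed by: swap the front and back halves of the string, then take characters alternately from the front and the back (1st, last, 2nd, 2nd-last, ...).
On "thunderw": the first step gives "derwthun", and the second then gives "dneurhwt".

dneurhwt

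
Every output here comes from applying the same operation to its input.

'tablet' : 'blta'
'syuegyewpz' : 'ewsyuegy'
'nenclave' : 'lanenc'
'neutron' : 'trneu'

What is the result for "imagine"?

giima

Rule — delete the last 2 characters, then move the last 2 characters to the front (rotate right by 2).
On "imagine": the first step gives "imagi", and the second then gives "giima".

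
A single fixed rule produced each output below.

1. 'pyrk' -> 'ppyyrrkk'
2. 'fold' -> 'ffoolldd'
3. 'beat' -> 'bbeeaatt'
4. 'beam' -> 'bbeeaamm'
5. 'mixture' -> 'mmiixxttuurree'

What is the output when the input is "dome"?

ddoommee

What's happening: double every character.
Doing the same to "dome": "ddoommee".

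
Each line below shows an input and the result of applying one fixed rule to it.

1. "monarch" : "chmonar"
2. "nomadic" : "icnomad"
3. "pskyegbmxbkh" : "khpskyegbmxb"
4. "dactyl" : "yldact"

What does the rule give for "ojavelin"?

What's happening: move the last 2 characters to the front (rotate right by 2).
Applying that to "ojavelin" gives "inojavel".

inojavel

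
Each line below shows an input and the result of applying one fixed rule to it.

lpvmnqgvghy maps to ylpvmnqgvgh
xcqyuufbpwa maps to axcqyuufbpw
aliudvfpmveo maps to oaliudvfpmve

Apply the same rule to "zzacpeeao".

ozzacpeea

The transformation: move the last character to the front.
So "zzacpeeao" becomes "ozzacpeea".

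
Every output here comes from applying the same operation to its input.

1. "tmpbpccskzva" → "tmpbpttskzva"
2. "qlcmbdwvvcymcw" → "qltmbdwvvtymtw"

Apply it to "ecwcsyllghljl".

The rule is to replace every "c" with "t".
"ecwcsyllghljl" → "etwtsyllghljl".

etwtsyllghljl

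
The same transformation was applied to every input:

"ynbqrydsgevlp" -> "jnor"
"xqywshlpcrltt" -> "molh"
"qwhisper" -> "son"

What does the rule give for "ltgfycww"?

pus

Looking at the pairs, the operation is to keep one character in every 3, starting at position 2 (positions 2nd, 5th, 8th, ...), then shift every letter 4 places backward in the alphabet (wrapping around).
Applying both steps to "ltgfycww": "tyw", then "pus".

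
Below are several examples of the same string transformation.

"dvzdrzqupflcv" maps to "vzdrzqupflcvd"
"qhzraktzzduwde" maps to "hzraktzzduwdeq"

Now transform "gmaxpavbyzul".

maxpavbyzulg

In each case the input is transformed by: move the first character to the end.
Doing the same to "gmaxpavbyzul": "maxpavbyzulg".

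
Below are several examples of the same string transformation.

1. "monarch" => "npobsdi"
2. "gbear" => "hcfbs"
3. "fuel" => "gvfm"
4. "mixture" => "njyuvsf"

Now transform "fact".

Rule — shift every letter 1 place forward in the alphabet (wrapping around).
Applying that to "fact" gives "gbdu".

gbdu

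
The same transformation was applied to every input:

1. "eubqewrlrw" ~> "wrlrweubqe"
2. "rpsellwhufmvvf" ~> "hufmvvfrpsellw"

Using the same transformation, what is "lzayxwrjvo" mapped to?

What's happening: swap the front and back halves of the string.
On "lzayxwrjvo" that produces "wrjvolzayx".

wrjvolzayx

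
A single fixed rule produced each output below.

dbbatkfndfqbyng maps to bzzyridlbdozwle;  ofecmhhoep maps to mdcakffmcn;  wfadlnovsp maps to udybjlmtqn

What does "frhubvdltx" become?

The transformation: shift every letter 2 places backward in the alphabet (wrapping around).
Doing the same to "frhubvdltx": "dpfsztbjrv".

dpfsztbjrv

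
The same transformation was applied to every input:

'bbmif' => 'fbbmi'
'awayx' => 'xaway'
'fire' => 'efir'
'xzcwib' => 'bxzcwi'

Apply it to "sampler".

Rule — move the last character to the front.
So "sampler" becomes "rsample".

rsample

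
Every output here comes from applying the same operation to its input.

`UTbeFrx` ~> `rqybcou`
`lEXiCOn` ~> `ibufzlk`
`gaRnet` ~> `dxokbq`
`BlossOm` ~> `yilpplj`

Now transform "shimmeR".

The rule is to shift every letter 3 places backward in the alphabet (wrapping around), then convert every letter to lowercase.
Starting from "shimmeR": after the first operation, "pefjjbO"; after the second, "pefjjbo".

pefjjbo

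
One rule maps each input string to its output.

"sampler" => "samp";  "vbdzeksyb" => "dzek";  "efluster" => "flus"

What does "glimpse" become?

glim

Rule — move the last 3 characters to the front (rotate right by 3), then keep only the last 4 characters.
For "glimpse", step one produces "pseglim"; step two turns that into "glim".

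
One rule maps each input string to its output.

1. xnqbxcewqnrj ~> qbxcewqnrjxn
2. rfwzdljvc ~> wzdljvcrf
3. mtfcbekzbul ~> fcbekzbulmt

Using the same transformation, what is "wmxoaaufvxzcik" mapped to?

xoaaufvxzcikwm

Rule — move the first 2 characters to the end (rotate left by 2).
Doing the same to "wmxoaaufvxzcik": "xoaaufvxzcikwm".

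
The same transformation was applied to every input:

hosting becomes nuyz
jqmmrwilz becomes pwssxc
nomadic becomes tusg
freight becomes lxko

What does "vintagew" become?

The pattern: delete the last 3 characters, then shift every letter 6 places forward in the alphabet (wrapping around).
For "vintagew", step one produces "vinta"; step two turns that into "botzg".

botzg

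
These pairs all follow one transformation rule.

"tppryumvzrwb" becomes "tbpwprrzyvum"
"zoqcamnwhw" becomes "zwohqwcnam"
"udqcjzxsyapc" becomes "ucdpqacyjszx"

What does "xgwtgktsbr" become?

xrgbwsttgk

The pattern: take characters alternately from the front and the back (1st, last, 2nd, 2nd-last, ...).
Applying that to "xgwtgktsbr" gives "xrgbwsttgk".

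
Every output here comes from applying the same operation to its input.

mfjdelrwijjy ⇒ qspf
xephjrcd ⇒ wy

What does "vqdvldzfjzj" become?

Looking at the pairs, the operation is to keep one character in every 3, starting at position 3 (positions 3rd, 6th, 9th, ...), then shift every letter 7 places forward in the alphabet (wrapping around).
For "vqdvldzfjzj", step one produces "ddj"; step two turns that into "kkq".

kkq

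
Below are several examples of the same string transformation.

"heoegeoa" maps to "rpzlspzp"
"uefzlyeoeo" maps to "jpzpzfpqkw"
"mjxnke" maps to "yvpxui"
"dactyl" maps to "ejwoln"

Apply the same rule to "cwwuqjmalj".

uxlwunhhfb

In each case the input is transformed by: shift every letter 11 places forward in the alphabet (wrapping around), then swap the front and back halves of the string.
Working it through for "cwwuqjmalj": intermediate "nhhfbuxlwu", final "uxlwunhhfb".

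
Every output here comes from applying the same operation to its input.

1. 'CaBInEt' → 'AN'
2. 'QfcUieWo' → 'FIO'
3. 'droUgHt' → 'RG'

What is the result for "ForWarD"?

Rule — flip the case of every letter, then keep one character in every 3, starting at position 2 (positions 2nd, 5th, 8th, ...).
"ForWarD" → "fORwARd" → "OA".

OA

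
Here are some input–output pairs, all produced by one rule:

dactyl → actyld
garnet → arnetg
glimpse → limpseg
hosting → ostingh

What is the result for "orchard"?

rchardo

The transformation: move the first character to the end.
For "orchard" the result is "rchardo".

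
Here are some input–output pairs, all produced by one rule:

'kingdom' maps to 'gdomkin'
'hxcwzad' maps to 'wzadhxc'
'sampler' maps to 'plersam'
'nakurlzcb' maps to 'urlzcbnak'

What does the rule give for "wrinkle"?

nklewri

The pattern: move the first 3 characters to the end (rotate left by 3).
Doing the same to "wrinkle": "nklewri".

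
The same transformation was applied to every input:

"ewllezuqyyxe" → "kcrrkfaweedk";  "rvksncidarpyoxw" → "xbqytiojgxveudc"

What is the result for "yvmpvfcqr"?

ebsvbliwx

Looking at the pairs, the operation is to shift every letter 6 places forward in the alphabet (wrapping around).
"yvmpvfcqr" → "ebsvbliwx".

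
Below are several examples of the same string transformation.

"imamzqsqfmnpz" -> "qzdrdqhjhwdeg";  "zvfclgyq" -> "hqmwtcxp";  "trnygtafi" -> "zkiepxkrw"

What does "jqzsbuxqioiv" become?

Each output is the input with this applied: move the last character to the front, then shift every letter 9 places backward in the alphabet (wrapping around).
For "jqzsbuxqioiv", step one produces "vjqzsbuxqioi"; step two turns that into "mahqjslohzfz".

mahqjslohzfz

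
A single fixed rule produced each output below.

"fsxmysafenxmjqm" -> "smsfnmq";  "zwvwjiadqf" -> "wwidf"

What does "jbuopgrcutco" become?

bogcto

Rule — keep every other character starting from the second (positions 2nd, 4th, 6th, ...).
"jbuopgrcutco" → "bogcto".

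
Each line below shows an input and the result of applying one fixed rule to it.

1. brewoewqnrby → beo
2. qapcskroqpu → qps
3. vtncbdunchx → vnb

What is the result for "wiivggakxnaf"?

wig

Each output is the input with this applied: keep every other character starting from the first (positions 1st, 3rd, 5th, ...), then delete the last 3 characters.
Starting from "wiivggakxnaf": after the first operation, "wigaxa"; after the second, "wig".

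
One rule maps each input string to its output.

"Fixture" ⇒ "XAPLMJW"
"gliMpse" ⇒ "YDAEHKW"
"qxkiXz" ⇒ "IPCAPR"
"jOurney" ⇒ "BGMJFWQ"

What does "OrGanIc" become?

In each case the input is transformed by: shift every letter 8 places backward in the alphabet (wrapping around), then convert every letter to uppercase.
Working it through for "OrGanIc": intermediate "GjYsfAu", final "GJYSFAU".

GJYSFAU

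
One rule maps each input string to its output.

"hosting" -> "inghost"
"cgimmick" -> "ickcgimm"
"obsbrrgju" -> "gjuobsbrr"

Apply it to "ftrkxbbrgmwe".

mweftrkxbbrg

The transformation: move the last 3 characters to the front (rotate right by 3).
On "ftrkxbbrgmwe" that produces "mweftrkxbbrg".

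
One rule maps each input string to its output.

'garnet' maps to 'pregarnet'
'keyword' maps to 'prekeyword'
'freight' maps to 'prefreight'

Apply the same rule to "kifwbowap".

prekifwbowap

The transformation: prepend "pre".
Doing the same to "kifwbowap": "prekifwbowap".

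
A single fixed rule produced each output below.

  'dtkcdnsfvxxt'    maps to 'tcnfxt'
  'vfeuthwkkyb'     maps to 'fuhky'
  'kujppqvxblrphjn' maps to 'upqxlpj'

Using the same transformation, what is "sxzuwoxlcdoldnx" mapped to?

Each output is the input with this applied: keep every other character starting from the second (positions 2nd, 4th, 6th, ...).
"sxzuwoxlcdoldnx" → "xuoldln".

xuoldln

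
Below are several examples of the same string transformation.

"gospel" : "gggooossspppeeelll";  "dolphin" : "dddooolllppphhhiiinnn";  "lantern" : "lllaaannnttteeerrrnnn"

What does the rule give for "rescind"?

rrreeesssccciiinnnddd

What's happening: repeat every character 3 times.
So "rescind" becomes "rrreeesssccciiinnnddd".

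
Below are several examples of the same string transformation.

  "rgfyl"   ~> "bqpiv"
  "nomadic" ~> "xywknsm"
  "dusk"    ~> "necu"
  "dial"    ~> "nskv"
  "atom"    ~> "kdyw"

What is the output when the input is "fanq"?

pkxa

What's happening: shift every letter 10 places forward in the alphabet (wrapping around).
"fanq" → "pkxa".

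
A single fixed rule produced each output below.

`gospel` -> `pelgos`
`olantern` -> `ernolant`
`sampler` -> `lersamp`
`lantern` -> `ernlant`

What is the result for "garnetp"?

The transformation: move the last 3 characters to the front (rotate right by 3).
On "garnetp" that produces "etpgarn".

etpgarn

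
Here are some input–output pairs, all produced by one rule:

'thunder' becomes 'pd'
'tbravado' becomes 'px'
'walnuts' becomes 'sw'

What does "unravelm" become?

qj

Each output is the input with this applied: shift every letter 4 places backward in the alphabet (wrapping around), then keep only the first 2 characters.
Starting from "unravelm": after the first operation, "qjnwrahi"; after the second, "qj".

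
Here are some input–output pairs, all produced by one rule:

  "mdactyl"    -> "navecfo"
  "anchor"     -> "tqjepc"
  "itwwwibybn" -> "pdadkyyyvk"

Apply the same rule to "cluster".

Looking at the pairs, the operation is to reverse the string, then shift every letter 2 places forward in the alphabet (wrapping around).
Working it through for "cluster": intermediate "retsulc", final "tgvuwne".
(Check on "itwwwibybn": → "nbybiwwwti" → "pdadkyyyvk" ✓)

tgvuwne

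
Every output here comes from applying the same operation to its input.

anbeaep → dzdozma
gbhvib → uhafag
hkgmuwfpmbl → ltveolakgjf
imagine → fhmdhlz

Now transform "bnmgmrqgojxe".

flqpfniwdaml

In each case the input is transformed by: shift every letter 1 place backward in the alphabet (wrapping around), then move the first 3 characters to the end (rotate left by 3).
For "bnmgmrqgojxe", step one produces "amlflqpfniwd"; step two turns that into "flqpfniwdaml".
(Check on "imagine": → "hlzfhmd" → "fhmdhlz" ✓)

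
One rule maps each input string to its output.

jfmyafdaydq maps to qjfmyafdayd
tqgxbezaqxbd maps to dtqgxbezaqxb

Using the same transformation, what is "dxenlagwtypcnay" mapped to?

ydxenlagwtypcna

The transformation: move the last character to the front.
Doing the same to "dxenlagwtypcnay": "ydxenlagwtypcna".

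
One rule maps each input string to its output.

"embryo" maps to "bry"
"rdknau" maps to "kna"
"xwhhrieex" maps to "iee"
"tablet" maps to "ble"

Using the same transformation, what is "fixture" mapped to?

Rule — move the last character to the front, then keep only the last 3 characters.
"fixture" → "efixtur" → "tur".

tur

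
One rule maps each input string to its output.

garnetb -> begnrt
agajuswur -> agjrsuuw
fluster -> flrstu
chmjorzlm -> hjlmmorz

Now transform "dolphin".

Looking at the pairs, the operation is to sort the characters into alphabetical order, then delete the first character.
Working it through for "dolphin": intermediate "dhilnop", final "hilnop".

hilnop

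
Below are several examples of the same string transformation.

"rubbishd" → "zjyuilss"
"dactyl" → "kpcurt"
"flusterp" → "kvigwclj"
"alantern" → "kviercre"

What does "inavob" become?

Each output is the input with this applied: swap the front and back halves of the string, then shift every letter 9 places backward in the alphabet (wrapping around).
For "inavob", step one produces "vobina"; step two turns that into "mfszer".

mfszer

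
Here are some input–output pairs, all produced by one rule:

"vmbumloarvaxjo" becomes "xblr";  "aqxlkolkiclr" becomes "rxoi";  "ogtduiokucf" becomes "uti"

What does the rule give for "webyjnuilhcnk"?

nbnl

The pattern: keep one character in every 3, starting at position 3 (positions 3rd, 6th, 9th, ...), then move the last character to the front.
On "webyjnuilhcnk" that produces "nbnl".
(Check on "vmbumloarvaxjo": → "blrx" → "xblr" ✓)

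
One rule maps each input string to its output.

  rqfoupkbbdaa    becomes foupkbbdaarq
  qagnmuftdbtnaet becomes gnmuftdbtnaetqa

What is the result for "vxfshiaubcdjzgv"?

fshiaubcdjzgvvx

Each output is the input with this applied: move the first 2 characters to the end (rotate left by 2).
So "vxfshiaubcdjzgv" becomes "fshiaubcdjzgvvx".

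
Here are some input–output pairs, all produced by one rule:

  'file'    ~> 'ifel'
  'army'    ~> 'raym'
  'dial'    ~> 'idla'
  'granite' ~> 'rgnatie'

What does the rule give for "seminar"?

esimanr

In each case the input is transformed by: swap each adjacent pair of characters (1↔2, 3↔4, ...).
Applying that to "seminar" gives "esimanr".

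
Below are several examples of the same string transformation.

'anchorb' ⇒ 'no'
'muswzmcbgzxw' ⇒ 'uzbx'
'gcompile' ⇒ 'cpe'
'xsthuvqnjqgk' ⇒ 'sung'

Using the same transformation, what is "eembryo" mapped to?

er

What's happening: keep one character in every 3, starting at position 2 (positions 2nd, 5th, 8th, ...).
"eembryo" → "er".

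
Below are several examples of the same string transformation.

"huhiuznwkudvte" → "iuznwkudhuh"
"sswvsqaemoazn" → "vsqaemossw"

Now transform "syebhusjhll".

Looking at the pairs, the operation is to delete the last 3 characters, then move the first 3 characters to the end (rotate left by 3).
Working it through for "syebhusjhll": intermediate "syebhusj", final "bhusjsye".

bhusjsye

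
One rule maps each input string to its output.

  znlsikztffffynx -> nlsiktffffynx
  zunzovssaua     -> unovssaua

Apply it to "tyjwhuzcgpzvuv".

tyjwhucgpvuv

Rule — remove every "z".
"tyjwhuzcgpzvuv" → "tyjwhucgpvuv".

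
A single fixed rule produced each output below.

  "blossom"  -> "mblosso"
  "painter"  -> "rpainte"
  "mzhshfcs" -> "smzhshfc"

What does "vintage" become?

Rule — move the last character to the front.
Applying that to "vintage" gives "evintag".

evintag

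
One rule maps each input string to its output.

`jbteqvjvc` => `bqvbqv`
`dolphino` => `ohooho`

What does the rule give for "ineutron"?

ntnntn

The rule is to keep one character in every 3, starting at position 2 (positions 2nd, 5th, 8th, ...), then write the whole string twice.
On "ineutron": the first step gives "ntn", and the second then gives "ntnntn".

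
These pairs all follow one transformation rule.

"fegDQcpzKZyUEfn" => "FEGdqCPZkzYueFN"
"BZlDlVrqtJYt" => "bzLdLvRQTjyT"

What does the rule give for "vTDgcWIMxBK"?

In each case the input is transformed by: flip the case of every letter.
On "vTDgcWIMxBK" that produces "VtdGCwimXbk".

VtdGCwimXbk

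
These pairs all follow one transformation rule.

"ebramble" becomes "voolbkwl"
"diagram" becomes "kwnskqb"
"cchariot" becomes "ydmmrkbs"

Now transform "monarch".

Looking at the pairs, the operation is to shift every letter 10 places forward in the alphabet (wrapping around), then move the last 2 characters to the front (rotate right by 2).
Working it through for "monarch": intermediate "wyxkbmr", final "mrwyxkb".

mrwyxkb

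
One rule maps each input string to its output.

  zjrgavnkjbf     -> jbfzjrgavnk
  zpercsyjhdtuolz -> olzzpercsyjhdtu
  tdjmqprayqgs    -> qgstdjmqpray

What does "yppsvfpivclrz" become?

What's happening: move the last 3 characters to the front (rotate right by 3).
Doing the same to "yppsvfpivclrz": "lrzyppsvfpivc".

lrzyppsvfpivc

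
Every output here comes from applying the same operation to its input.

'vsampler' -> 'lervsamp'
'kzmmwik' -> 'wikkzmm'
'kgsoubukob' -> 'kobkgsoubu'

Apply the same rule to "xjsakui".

Rule — move the last 3 characters to the front (rotate right by 3).
So "xjsakui" becomes "kuixjsa".

kuixjsa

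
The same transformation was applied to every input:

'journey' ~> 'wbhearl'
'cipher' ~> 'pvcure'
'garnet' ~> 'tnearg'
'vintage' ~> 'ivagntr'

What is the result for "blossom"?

Each output is the input with this applied: shift every letter 13 places forward in the alphabet (wrapping around) — i.e. ROT13.
"blossom" → "oybffbz".

oybffbz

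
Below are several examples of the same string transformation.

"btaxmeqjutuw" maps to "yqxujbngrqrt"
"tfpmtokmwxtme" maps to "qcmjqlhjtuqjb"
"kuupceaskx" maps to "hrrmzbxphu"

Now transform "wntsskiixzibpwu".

The pattern: shift every letter 3 places backward in the alphabet (wrapping around).
So "wntsskiixzibpwu" becomes "tkqpphffuwfymtr".

tkqpphffuwfymtr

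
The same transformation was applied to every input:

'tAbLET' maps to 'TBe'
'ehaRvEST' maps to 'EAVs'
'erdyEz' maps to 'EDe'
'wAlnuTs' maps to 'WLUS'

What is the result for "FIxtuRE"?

fXUe

Rule — flip the case of every letter, then keep every other character starting from the first (positions 1st, 3rd, 5th, ...).
For "FIxtuRE", step one produces "fiXTUre"; step two turns that into "fXUe".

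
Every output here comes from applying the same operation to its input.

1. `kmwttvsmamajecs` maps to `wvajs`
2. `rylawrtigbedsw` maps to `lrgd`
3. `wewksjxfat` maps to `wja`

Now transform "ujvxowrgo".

vwo

The transformation: keep one character in every 3, starting at position 3 (positions 3rd, 6th, 9th, ...).
"ujvxowrgo" → "vwo".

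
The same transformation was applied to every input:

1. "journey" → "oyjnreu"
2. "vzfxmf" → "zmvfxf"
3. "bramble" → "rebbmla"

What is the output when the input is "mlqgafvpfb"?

lfmbgvqpfa

What's happening: swap each adjacent pair of characters (1↔2, 3↔4, ...), then take characters alternately from the front and the back (1st, last, 2nd, 2nd-last, ...).
Applying both steps to "mlqgafvpfb": "lmgqfapvbf", then "lfmbgvqpfa".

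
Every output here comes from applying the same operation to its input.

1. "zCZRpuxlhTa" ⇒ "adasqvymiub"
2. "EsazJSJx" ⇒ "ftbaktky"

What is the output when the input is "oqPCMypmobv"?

Rule — shift every letter 1 place forward in the alphabet (wrapping around), then convert every letter to lowercase.
Working it through for "oqPCMypmobv": intermediate "prQDNzqnpcw", final "prqdnzqnpcw".
(Check on "EsazJSJx": → "FtbaKTKy" → "ftbaktky" ✓)

prqdnzqnpcw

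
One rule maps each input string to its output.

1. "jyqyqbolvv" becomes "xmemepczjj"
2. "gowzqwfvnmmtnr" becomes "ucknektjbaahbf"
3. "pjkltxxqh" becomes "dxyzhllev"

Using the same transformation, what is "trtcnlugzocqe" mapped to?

The rule is to shift every letter 12 places backward in the alphabet (wrapping around).
Doing the same to "trtcnlugzocqe": "hfhqbziuncqes".

hfhqbziuncqes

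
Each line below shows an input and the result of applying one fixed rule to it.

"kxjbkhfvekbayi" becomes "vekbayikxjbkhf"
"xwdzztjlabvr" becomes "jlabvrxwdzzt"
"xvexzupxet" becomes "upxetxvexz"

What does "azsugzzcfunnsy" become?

cfunnsyazsugzz

What's happening: swap the front and back halves of the string.
For "azsugzzcfunnsy" the result is "cfunnsyazsugzz".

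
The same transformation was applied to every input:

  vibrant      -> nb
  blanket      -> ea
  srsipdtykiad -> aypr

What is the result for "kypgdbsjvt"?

Looking at the pairs, the operation is to reverse the string, then keep one character in every 3, starting at position 2 (positions 2nd, 5th, 8th, ...).
Applying that to "kypgdbsjvt" gives "vbp".

vbp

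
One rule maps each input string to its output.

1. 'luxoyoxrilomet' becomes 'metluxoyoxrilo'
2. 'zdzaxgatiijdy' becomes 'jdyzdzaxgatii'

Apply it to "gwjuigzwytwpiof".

Each output is the input with this applied: move the last 3 characters to the front (rotate right by 3).
Applying that to "gwjuigzwytwpiof" gives "iofgwjuigzwytwp".

iofgwjuigzwytwp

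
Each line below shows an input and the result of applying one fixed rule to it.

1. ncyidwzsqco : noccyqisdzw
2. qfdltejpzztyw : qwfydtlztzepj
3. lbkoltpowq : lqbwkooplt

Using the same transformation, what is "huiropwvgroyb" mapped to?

Each output is the input with this applied: take characters alternately from the front and the back (1st, last, 2nd, 2nd-last, ...).
For "huiropwvgroyb" the result is "hbuyiorrogpvw".

hbuyiorrogpvw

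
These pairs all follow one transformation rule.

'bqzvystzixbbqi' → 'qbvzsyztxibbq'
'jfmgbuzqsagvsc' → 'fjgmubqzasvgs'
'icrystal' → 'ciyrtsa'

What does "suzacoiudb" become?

What's happening: delete the last character, then swap each adjacent pair of characters (1↔2, 3↔4, ...).
Starting from "suzacoiudb": after the first operation, "suzacoiud"; after the second, "usazocuid".
(Check on "bqzvystzixbbqi": → "bqzvystzixbbq" → "qbvzsyztxibbq" ✓)

usazocuid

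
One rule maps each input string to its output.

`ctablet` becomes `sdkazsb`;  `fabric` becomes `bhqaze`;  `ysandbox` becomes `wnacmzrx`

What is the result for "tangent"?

The rule is to reverse the string, then shift every letter 1 place backward in the alphabet (wrapping around).
"tangent" → "tnegnat" → "smdfmzs".

smdfmzs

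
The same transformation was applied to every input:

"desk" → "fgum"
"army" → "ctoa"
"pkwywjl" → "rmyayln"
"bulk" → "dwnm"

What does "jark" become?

lctm

Looking at the pairs, the operation is to shift every letter 2 places forward in the alphabet (wrapping around).
Applying that to "jark" gives "lctm".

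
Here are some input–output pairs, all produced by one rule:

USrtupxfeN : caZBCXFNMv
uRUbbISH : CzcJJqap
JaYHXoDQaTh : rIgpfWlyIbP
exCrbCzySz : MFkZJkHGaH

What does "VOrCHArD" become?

What's happening: shift every letter 8 places forward in the alphabet (wrapping around), then flip the case of every letter.
Working it through for "VOrCHArD": intermediate "DWzKPIzL", final "dwZkpiZl".

dwZkpiZl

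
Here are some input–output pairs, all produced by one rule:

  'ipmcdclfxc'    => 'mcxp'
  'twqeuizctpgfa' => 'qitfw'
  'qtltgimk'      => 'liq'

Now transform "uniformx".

iru

Each output is the input with this applied: move the first 2 characters to the end (rotate left by 2), then keep one character in every 3, starting at position 1 (positions 1st, 4th, 7th, ...).
For "uniformx", step one produces "iformxun"; step two turns that into "iru".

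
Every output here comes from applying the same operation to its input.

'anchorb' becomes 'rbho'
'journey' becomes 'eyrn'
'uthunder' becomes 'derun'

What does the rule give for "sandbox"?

oxdb

The transformation: delete the first 3 characters, then move the first 2 characters to the end (rotate left by 2).
Applying that to "sandbox" gives "oxdb".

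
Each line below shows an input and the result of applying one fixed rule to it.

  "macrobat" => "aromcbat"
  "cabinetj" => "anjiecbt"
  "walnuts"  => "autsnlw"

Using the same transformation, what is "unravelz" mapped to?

avurnlez

Each output is the input with this applied: sort the characters into reverse alphabetical order, then swap the first and last characters.
On "unravelz": the first step gives "zvurnlea", and the second then gives "avurnlez".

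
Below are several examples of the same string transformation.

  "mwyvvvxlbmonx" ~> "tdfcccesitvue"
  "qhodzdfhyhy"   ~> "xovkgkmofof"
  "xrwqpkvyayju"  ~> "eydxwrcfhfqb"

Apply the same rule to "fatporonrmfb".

mhawvyvuytmi

Each output is the input with this applied: shift every letter 7 places forward in the alphabet (wrapping around).
On "fatporonrmfb" that produces "mhawvyvuytmi".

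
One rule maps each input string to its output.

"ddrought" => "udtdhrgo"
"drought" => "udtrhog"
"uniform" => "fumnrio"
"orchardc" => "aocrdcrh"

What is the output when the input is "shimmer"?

msrheim

Each output is the input with this applied: take characters alternately from the front and the back (1st, last, 2nd, 2nd-last, ...), then move the last character to the front.
On "shimmer": the first step gives "srheimm", and the second then gives "msrheim".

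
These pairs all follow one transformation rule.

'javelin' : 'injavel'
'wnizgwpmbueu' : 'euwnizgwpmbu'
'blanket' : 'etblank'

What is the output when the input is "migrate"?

temigra

Each output is the input with this applied: move the last 2 characters to the front (rotate right by 2).
For "migrate" the result is "temigra".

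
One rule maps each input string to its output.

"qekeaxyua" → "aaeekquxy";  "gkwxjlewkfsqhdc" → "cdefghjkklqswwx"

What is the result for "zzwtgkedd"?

ddegktwzz

Rule — sort the characters into alphabetical order.
So "zzwtgkedd" becomes "ddegktwzz".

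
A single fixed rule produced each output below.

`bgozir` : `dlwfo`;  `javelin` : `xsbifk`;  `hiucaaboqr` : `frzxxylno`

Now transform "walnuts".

Each output is the input with this applied: shift every letter 3 places backward in the alphabet (wrapping around), then delete the first character.
"walnuts" → "txikrqp" → "xikrqp".
(Check on "javelin": → "gxsbifk" → "xsbifk" ✓)

xikrqp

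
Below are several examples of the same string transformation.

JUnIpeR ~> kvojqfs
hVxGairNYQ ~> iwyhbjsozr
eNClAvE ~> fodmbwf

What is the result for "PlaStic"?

qmbtujd

Looking at the pairs, the operation is to shift every letter 1 place forward in the alphabet (wrapping around), then convert every letter to lowercase.
Doing the same to "PlaStic": "qmbtujd".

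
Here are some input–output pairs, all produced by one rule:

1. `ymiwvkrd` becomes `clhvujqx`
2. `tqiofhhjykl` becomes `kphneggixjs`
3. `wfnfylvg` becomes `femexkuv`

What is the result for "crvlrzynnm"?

lqukqyxmmb

The transformation: shift every letter 1 place backward in the alphabet (wrapping around), then swap the first and last characters.
Applying both steps to "crvlrzynnm": "bqukqyxmml", then "lqukqyxmmb".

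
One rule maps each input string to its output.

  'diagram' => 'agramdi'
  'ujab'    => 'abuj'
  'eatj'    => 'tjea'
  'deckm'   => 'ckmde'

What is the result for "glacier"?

The pattern: move the first 2 characters to the end (rotate left by 2).
Applying that to "glacier" gives "aciergl".

aciergl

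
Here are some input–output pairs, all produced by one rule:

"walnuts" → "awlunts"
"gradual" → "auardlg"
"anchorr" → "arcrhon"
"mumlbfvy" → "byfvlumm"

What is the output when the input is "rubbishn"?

bubshrin

The pattern: sort the characters into alphabetical order, then take characters alternately from the front and the back (1st, last, 2nd, 2nd-last, ...).
On "rubbishn": the first step gives "bbhinrsu", and the second then gives "bubshrin".
(Check on "gradual": → "aadglru" → "auardlg" ✓)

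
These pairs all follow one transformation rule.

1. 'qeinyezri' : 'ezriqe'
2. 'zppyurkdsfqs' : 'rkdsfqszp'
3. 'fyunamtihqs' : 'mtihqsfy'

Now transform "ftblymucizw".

What's happening: move the first 2 characters to the end (rotate left by 2), then delete the first 3 characters.
Starting from "ftblymucizw": after the first operation, "blymucizwft"; after the second, "mucizwft".

mucizwft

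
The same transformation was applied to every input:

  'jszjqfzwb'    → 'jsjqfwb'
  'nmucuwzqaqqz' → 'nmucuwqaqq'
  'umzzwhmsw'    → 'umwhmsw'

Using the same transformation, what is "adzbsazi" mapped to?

What's happening: remove every "z".
Applying that to "adzbsazi" gives "adbsai".

adbsai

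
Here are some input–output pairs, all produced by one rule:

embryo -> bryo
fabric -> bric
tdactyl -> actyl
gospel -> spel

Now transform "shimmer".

Looking at the pairs, the operation is to delete the first 2 characters.
For "shimmer" the result is "immer".

immer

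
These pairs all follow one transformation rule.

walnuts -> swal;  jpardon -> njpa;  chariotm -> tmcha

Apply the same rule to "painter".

rpai

Looking at the pairs, the operation is to move the first 3 characters to the end (rotate left by 3), then delete the first 3 characters.
Starting from "painter": after the first operation, "nterpai"; after the second, "rpai".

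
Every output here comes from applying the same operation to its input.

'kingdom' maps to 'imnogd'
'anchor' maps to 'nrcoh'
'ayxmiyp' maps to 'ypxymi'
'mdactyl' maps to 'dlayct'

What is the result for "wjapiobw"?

jwabpoi

Each output is the input with this applied: delete the first character, then take characters alternately from the front and the back (1st, last, 2nd, 2nd-last, ...).
Applying both steps to "wjapiobw": "japiobw", then "jwabpoi".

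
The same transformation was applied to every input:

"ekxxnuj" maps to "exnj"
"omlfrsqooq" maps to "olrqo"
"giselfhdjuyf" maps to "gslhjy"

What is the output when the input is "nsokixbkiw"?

noibi

The rule is to keep every other character starting from the first (positions 1st, 3rd, 5th, ...).
"nsokixbkiw" → "noibi".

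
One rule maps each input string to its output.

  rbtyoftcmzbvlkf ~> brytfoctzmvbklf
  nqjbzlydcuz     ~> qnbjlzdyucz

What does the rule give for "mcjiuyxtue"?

Each output is the input with this applied: swap each adjacent pair of characters (1↔2, 3↔4, ...).
"mcjiuyxtue" → "cmijyutxeu".

cmijyutxeu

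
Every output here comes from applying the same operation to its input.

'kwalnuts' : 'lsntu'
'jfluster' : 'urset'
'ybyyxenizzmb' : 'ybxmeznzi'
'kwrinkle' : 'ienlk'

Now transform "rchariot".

atroi

What's happening: delete the first 3 characters, then take characters alternately from the front and the back (1st, last, 2nd, 2nd-last, ...).
On "rchariot": the first step gives "ariot", and the second then gives "atroi".
(Check on "kwrinkle": → "inkle" → "ienlk" ✓)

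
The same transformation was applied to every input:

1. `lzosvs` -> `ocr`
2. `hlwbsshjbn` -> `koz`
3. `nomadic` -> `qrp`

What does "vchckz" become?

yfk

The transformation: shift every letter 3 places forward in the alphabet (wrapping around), then keep only the first 3 characters.
Doing the same to "vchckz": "yfk".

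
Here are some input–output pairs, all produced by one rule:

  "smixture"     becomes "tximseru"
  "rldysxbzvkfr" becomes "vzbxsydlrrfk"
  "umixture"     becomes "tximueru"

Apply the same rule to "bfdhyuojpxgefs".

Rule — reverse the string, then move the first 3 characters to the end (rotate left by 3).
Applying both steps to "bfdhyuojpxgefs": "sfegxpjouyhdfb", then "gxpjouyhdfbsfe".

gxpjouyhdfbsfe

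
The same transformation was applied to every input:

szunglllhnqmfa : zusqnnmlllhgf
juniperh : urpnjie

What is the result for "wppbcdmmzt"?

Looking at the pairs, the operation is to delete the last character, then sort the characters into reverse alphabetical order.
"wppbcdmmzt" → "wppbcdmmz" → "zwppmmdcb".

zwppmmdcb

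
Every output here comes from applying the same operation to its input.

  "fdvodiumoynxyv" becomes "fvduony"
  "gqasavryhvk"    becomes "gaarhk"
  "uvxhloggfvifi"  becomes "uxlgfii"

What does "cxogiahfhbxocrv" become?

Each output is the input with this applied: keep every other character starting from the first (positions 1st, 3rd, 5th, ...).
Applying that to "cxogiahfhbxocrv" gives "coihhxcv".

coihhxcv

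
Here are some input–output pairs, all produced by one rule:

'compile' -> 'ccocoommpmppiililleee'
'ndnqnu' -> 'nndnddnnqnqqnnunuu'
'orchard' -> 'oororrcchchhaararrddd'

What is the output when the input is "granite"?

The rule is to repeat every character 3 times, then swap each adjacent pair of characters (1↔2, 3↔4, ...).
Applying that to "granite" gives "ggrgrraananniititteee".
(Check on "compile": → "cccooommmpppiiillleee" → "ccocoommpmppiililleee" ✓)

ggrgrraananniititteee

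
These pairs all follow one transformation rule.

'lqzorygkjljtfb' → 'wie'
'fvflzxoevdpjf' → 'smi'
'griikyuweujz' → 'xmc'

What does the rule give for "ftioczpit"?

In each case the input is transformed by: shift every letter 3 places forward in the alphabet (wrapping around), then keep only the last 3 characters.
For "ftioczpit", step one produces "iwlrfcslw"; step two turns that into "slw".

slw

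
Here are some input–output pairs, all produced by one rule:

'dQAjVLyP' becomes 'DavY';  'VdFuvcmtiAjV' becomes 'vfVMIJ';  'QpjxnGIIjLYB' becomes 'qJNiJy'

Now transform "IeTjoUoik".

itOOK

The rule is to keep every other character starting from the first (positions 1st, 3rd, 5th, ...), then flip the case of every letter.
Applying both steps to "IeTjoUoik": "ITook", then "itOOK".
(Check on "QpjxnGIIjLYB": → "QjnIjY" → "qJNiJy" ✓)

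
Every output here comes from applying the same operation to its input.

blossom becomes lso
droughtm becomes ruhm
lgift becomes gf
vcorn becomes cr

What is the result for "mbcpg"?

bp

The transformation: keep every other character starting from the second (positions 2nd, 4th, 6th, ...).
Doing the same to "mbcpg": "bp".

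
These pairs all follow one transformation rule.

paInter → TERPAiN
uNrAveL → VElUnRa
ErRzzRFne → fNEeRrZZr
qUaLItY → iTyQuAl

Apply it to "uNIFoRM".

OrmUnif

The transformation: move the last 3 characters to the front (rotate right by 3), then flip the case of every letter.
On "uNIFoRM": the first step gives "oRMuNIF", and the second then gives "OrmUnif".
(Check on "uNrAveL": → "veLuNrA" → "VElUnRa" ✓)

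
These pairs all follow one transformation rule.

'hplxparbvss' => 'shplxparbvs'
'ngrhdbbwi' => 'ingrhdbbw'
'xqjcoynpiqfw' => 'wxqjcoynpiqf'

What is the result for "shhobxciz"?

zshhobxci

Looking at the pairs, the operation is to move the last character to the front.
"shhobxciz" → "zshhobxci".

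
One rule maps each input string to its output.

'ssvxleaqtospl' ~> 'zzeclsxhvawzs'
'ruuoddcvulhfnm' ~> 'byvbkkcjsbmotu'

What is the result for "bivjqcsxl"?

piqcjxezs

Each output is the input with this applied: swap each adjacent pair of characters (1↔2, 3↔4, ...), then shift every letter 7 places forward in the alphabet (wrapping around).
Applying both steps to "bivjqcsxl": "ibjvcqxsl", then "piqcjxezs".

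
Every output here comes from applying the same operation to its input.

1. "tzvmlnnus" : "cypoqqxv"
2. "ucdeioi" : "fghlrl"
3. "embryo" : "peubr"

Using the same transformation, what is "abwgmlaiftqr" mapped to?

The pattern: shift every letter 3 places forward in the alphabet (wrapping around), then delete the first character.
Starting from "abwgmlaiftqr": after the first operation, "dezjpodliwtu"; after the second, "ezjpodliwtu".

ezjpodliwtu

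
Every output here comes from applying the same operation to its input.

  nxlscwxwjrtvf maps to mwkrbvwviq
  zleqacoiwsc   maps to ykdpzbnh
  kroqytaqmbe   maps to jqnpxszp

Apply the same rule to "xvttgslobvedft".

wussfrknaud

Looking at the pairs, the operation is to shift every letter 1 place backward in the alphabet (wrapping around), then delete the last 3 characters.
Doing the same to "xvttgslobvedft": "wussfrknaud".
(Check on "nxlscwxwjrtvf": → "mwkrbvwviqsue" → "mwkrbvwviq" ✓)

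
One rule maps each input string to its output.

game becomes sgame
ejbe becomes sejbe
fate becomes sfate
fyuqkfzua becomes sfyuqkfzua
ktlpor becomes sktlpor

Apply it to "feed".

sfeed

Each output is the input with this applied: prepend "s".
For "feed" the result is "sfeed".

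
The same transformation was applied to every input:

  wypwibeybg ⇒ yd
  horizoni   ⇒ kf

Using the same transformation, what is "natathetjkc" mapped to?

hz

In each case the input is transformed by: shift every letter 3 places backward in the alphabet (wrapping around), then keep only the last 2 characters.
For "natathetjkc", step one produces "kxqxqebqghz"; step two turns that into "hz".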